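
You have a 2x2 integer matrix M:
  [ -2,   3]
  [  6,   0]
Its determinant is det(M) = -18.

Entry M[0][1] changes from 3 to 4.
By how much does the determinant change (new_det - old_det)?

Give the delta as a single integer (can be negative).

Answer: -6

Derivation:
Cofactor C_01 = -6
Entry delta = 4 - 3 = 1
Det delta = entry_delta * cofactor = 1 * -6 = -6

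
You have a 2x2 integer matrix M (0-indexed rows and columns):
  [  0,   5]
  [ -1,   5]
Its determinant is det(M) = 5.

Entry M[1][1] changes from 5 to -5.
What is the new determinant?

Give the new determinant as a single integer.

Answer: 5

Derivation:
det is linear in row 1: changing M[1][1] by delta changes det by delta * cofactor(1,1).
Cofactor C_11 = (-1)^(1+1) * minor(1,1) = 0
Entry delta = -5 - 5 = -10
Det delta = -10 * 0 = 0
New det = 5 + 0 = 5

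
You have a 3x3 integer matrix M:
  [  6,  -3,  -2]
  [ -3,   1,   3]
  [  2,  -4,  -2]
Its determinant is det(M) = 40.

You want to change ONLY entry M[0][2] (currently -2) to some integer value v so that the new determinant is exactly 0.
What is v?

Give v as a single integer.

Answer: -6

Derivation:
det is linear in entry M[0][2]: det = old_det + (v - -2) * C_02
Cofactor C_02 = 10
Want det = 0: 40 + (v - -2) * 10 = 0
  (v - -2) = -40 / 10 = -4
  v = -2 + (-4) = -6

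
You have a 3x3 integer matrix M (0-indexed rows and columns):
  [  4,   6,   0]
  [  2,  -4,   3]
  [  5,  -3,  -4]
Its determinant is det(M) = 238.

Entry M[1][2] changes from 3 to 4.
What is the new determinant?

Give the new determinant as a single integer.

Answer: 280

Derivation:
det is linear in row 1: changing M[1][2] by delta changes det by delta * cofactor(1,2).
Cofactor C_12 = (-1)^(1+2) * minor(1,2) = 42
Entry delta = 4 - 3 = 1
Det delta = 1 * 42 = 42
New det = 238 + 42 = 280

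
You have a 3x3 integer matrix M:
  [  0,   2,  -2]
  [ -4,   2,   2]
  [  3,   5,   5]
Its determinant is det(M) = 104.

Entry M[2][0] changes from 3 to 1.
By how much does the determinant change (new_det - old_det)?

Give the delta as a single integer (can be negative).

Cofactor C_20 = 8
Entry delta = 1 - 3 = -2
Det delta = entry_delta * cofactor = -2 * 8 = -16

Answer: -16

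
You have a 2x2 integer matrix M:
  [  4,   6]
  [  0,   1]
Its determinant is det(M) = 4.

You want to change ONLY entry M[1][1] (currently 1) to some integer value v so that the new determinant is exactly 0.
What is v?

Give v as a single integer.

det is linear in entry M[1][1]: det = old_det + (v - 1) * C_11
Cofactor C_11 = 4
Want det = 0: 4 + (v - 1) * 4 = 0
  (v - 1) = -4 / 4 = -1
  v = 1 + (-1) = 0

Answer: 0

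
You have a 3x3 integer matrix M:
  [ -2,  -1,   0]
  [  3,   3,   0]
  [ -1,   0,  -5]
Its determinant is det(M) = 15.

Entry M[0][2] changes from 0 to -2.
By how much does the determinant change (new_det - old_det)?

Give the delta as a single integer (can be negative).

Cofactor C_02 = 3
Entry delta = -2 - 0 = -2
Det delta = entry_delta * cofactor = -2 * 3 = -6

Answer: -6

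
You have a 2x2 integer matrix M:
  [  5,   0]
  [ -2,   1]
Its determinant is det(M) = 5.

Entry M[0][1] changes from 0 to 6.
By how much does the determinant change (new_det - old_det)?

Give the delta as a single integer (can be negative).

Cofactor C_01 = 2
Entry delta = 6 - 0 = 6
Det delta = entry_delta * cofactor = 6 * 2 = 12

Answer: 12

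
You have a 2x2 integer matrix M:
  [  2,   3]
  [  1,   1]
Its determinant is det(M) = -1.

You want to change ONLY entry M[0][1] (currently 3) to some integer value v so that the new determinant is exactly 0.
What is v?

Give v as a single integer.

Answer: 2

Derivation:
det is linear in entry M[0][1]: det = old_det + (v - 3) * C_01
Cofactor C_01 = -1
Want det = 0: -1 + (v - 3) * -1 = 0
  (v - 3) = 1 / -1 = -1
  v = 3 + (-1) = 2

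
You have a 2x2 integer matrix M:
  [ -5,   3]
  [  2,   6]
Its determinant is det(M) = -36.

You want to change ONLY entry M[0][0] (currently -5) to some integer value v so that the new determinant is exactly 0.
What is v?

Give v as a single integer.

det is linear in entry M[0][0]: det = old_det + (v - -5) * C_00
Cofactor C_00 = 6
Want det = 0: -36 + (v - -5) * 6 = 0
  (v - -5) = 36 / 6 = 6
  v = -5 + (6) = 1

Answer: 1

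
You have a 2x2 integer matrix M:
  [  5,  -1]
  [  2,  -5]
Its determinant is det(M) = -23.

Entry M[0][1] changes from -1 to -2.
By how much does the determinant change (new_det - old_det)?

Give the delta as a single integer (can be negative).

Answer: 2

Derivation:
Cofactor C_01 = -2
Entry delta = -2 - -1 = -1
Det delta = entry_delta * cofactor = -1 * -2 = 2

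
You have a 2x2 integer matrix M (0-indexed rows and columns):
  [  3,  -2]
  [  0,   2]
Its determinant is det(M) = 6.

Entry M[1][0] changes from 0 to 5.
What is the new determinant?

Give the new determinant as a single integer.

det is linear in row 1: changing M[1][0] by delta changes det by delta * cofactor(1,0).
Cofactor C_10 = (-1)^(1+0) * minor(1,0) = 2
Entry delta = 5 - 0 = 5
Det delta = 5 * 2 = 10
New det = 6 + 10 = 16

Answer: 16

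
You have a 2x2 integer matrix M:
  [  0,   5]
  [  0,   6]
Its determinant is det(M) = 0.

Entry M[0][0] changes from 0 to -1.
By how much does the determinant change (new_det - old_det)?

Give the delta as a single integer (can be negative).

Cofactor C_00 = 6
Entry delta = -1 - 0 = -1
Det delta = entry_delta * cofactor = -1 * 6 = -6

Answer: -6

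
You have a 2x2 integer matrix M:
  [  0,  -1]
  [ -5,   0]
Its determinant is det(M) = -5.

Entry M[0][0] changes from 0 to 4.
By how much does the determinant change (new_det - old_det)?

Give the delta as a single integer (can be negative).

Answer: 0

Derivation:
Cofactor C_00 = 0
Entry delta = 4 - 0 = 4
Det delta = entry_delta * cofactor = 4 * 0 = 0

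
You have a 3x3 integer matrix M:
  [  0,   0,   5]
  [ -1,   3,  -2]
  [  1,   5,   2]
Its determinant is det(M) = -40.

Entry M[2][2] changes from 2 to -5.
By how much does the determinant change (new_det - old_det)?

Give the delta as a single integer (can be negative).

Answer: 0

Derivation:
Cofactor C_22 = 0
Entry delta = -5 - 2 = -7
Det delta = entry_delta * cofactor = -7 * 0 = 0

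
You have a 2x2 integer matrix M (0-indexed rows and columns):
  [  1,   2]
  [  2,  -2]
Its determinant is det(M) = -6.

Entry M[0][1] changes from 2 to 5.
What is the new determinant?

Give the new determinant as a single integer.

Answer: -12

Derivation:
det is linear in row 0: changing M[0][1] by delta changes det by delta * cofactor(0,1).
Cofactor C_01 = (-1)^(0+1) * minor(0,1) = -2
Entry delta = 5 - 2 = 3
Det delta = 3 * -2 = -6
New det = -6 + -6 = -12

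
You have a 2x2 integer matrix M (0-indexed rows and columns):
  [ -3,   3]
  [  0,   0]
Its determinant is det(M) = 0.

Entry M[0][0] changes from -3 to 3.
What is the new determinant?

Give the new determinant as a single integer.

det is linear in row 0: changing M[0][0] by delta changes det by delta * cofactor(0,0).
Cofactor C_00 = (-1)^(0+0) * minor(0,0) = 0
Entry delta = 3 - -3 = 6
Det delta = 6 * 0 = 0
New det = 0 + 0 = 0

Answer: 0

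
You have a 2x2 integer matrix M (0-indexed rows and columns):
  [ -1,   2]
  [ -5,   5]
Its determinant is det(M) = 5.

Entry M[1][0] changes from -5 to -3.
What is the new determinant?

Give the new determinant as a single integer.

Answer: 1

Derivation:
det is linear in row 1: changing M[1][0] by delta changes det by delta * cofactor(1,0).
Cofactor C_10 = (-1)^(1+0) * minor(1,0) = -2
Entry delta = -3 - -5 = 2
Det delta = 2 * -2 = -4
New det = 5 + -4 = 1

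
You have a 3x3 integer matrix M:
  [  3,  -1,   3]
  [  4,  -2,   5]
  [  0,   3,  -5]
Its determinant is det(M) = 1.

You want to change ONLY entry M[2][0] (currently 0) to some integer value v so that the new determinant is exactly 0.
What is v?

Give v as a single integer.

det is linear in entry M[2][0]: det = old_det + (v - 0) * C_20
Cofactor C_20 = 1
Want det = 0: 1 + (v - 0) * 1 = 0
  (v - 0) = -1 / 1 = -1
  v = 0 + (-1) = -1

Answer: -1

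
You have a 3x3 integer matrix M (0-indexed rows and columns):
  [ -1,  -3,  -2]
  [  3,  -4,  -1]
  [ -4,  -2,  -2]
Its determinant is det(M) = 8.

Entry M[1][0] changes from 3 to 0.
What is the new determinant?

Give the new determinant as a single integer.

det is linear in row 1: changing M[1][0] by delta changes det by delta * cofactor(1,0).
Cofactor C_10 = (-1)^(1+0) * minor(1,0) = -2
Entry delta = 0 - 3 = -3
Det delta = -3 * -2 = 6
New det = 8 + 6 = 14

Answer: 14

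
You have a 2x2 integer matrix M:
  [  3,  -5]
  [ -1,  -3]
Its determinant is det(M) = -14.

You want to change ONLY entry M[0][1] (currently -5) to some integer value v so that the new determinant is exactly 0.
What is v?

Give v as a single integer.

det is linear in entry M[0][1]: det = old_det + (v - -5) * C_01
Cofactor C_01 = 1
Want det = 0: -14 + (v - -5) * 1 = 0
  (v - -5) = 14 / 1 = 14
  v = -5 + (14) = 9

Answer: 9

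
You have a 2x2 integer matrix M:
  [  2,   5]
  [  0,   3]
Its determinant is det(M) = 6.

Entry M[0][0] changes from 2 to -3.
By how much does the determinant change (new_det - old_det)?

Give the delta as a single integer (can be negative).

Cofactor C_00 = 3
Entry delta = -3 - 2 = -5
Det delta = entry_delta * cofactor = -5 * 3 = -15

Answer: -15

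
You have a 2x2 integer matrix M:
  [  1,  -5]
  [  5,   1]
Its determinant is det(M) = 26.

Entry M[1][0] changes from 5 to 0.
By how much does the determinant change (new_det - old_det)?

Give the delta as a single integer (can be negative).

Cofactor C_10 = 5
Entry delta = 0 - 5 = -5
Det delta = entry_delta * cofactor = -5 * 5 = -25

Answer: -25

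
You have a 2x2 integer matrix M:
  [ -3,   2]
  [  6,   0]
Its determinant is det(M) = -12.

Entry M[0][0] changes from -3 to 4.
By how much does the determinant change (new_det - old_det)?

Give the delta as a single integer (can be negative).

Cofactor C_00 = 0
Entry delta = 4 - -3 = 7
Det delta = entry_delta * cofactor = 7 * 0 = 0

Answer: 0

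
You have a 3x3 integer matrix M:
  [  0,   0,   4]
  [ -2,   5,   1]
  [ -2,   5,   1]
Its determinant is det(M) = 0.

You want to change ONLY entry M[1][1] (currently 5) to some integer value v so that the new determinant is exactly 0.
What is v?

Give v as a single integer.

det is linear in entry M[1][1]: det = old_det + (v - 5) * C_11
Cofactor C_11 = 8
Want det = 0: 0 + (v - 5) * 8 = 0
  (v - 5) = 0 / 8 = 0
  v = 5 + (0) = 5

Answer: 5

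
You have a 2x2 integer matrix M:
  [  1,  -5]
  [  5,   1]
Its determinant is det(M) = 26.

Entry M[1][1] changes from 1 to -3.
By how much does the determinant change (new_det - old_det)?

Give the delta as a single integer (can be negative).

Cofactor C_11 = 1
Entry delta = -3 - 1 = -4
Det delta = entry_delta * cofactor = -4 * 1 = -4

Answer: -4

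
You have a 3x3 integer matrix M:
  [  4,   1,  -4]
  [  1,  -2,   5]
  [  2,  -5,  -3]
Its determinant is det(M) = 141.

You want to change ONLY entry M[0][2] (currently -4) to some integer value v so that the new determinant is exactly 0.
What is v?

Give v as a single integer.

Answer: 137

Derivation:
det is linear in entry M[0][2]: det = old_det + (v - -4) * C_02
Cofactor C_02 = -1
Want det = 0: 141 + (v - -4) * -1 = 0
  (v - -4) = -141 / -1 = 141
  v = -4 + (141) = 137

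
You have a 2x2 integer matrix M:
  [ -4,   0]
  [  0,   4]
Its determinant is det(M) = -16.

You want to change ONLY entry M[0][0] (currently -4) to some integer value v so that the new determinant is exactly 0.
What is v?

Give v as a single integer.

Answer: 0

Derivation:
det is linear in entry M[0][0]: det = old_det + (v - -4) * C_00
Cofactor C_00 = 4
Want det = 0: -16 + (v - -4) * 4 = 0
  (v - -4) = 16 / 4 = 4
  v = -4 + (4) = 0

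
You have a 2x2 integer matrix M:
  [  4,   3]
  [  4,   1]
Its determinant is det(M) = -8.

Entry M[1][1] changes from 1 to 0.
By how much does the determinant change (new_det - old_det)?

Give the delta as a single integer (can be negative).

Answer: -4

Derivation:
Cofactor C_11 = 4
Entry delta = 0 - 1 = -1
Det delta = entry_delta * cofactor = -1 * 4 = -4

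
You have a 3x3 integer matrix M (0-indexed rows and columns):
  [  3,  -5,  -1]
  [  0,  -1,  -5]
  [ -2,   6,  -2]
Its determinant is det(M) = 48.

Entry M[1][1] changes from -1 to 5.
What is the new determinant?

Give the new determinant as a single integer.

det is linear in row 1: changing M[1][1] by delta changes det by delta * cofactor(1,1).
Cofactor C_11 = (-1)^(1+1) * minor(1,1) = -8
Entry delta = 5 - -1 = 6
Det delta = 6 * -8 = -48
New det = 48 + -48 = 0

Answer: 0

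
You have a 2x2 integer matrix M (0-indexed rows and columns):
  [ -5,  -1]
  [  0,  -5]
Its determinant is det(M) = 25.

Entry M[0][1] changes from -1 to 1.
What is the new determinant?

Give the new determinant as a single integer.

Answer: 25

Derivation:
det is linear in row 0: changing M[0][1] by delta changes det by delta * cofactor(0,1).
Cofactor C_01 = (-1)^(0+1) * minor(0,1) = 0
Entry delta = 1 - -1 = 2
Det delta = 2 * 0 = 0
New det = 25 + 0 = 25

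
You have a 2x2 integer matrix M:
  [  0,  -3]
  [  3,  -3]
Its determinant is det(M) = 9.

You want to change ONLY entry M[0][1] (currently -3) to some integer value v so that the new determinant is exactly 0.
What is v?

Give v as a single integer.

det is linear in entry M[0][1]: det = old_det + (v - -3) * C_01
Cofactor C_01 = -3
Want det = 0: 9 + (v - -3) * -3 = 0
  (v - -3) = -9 / -3 = 3
  v = -3 + (3) = 0

Answer: 0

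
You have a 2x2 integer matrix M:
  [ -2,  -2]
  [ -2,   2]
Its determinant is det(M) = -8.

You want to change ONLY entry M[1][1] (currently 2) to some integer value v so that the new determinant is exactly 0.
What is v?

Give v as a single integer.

Answer: -2

Derivation:
det is linear in entry M[1][1]: det = old_det + (v - 2) * C_11
Cofactor C_11 = -2
Want det = 0: -8 + (v - 2) * -2 = 0
  (v - 2) = 8 / -2 = -4
  v = 2 + (-4) = -2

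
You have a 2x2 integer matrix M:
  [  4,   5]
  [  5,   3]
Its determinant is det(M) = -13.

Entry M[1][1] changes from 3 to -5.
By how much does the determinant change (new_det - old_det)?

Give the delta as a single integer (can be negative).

Cofactor C_11 = 4
Entry delta = -5 - 3 = -8
Det delta = entry_delta * cofactor = -8 * 4 = -32

Answer: -32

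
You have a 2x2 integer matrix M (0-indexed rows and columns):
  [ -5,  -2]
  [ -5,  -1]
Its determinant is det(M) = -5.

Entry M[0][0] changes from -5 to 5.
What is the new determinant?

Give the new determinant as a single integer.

Answer: -15

Derivation:
det is linear in row 0: changing M[0][0] by delta changes det by delta * cofactor(0,0).
Cofactor C_00 = (-1)^(0+0) * minor(0,0) = -1
Entry delta = 5 - -5 = 10
Det delta = 10 * -1 = -10
New det = -5 + -10 = -15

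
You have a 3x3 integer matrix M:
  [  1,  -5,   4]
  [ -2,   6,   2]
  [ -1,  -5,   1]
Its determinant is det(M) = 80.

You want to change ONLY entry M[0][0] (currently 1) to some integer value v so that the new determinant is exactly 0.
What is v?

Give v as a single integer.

Answer: -4

Derivation:
det is linear in entry M[0][0]: det = old_det + (v - 1) * C_00
Cofactor C_00 = 16
Want det = 0: 80 + (v - 1) * 16 = 0
  (v - 1) = -80 / 16 = -5
  v = 1 + (-5) = -4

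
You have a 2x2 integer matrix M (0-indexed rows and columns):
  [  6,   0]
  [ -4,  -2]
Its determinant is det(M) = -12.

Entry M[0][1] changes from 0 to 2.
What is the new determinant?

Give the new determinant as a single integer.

Answer: -4

Derivation:
det is linear in row 0: changing M[0][1] by delta changes det by delta * cofactor(0,1).
Cofactor C_01 = (-1)^(0+1) * minor(0,1) = 4
Entry delta = 2 - 0 = 2
Det delta = 2 * 4 = 8
New det = -12 + 8 = -4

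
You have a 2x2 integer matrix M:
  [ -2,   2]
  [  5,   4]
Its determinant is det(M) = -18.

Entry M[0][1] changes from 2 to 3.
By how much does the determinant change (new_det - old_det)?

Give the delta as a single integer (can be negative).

Cofactor C_01 = -5
Entry delta = 3 - 2 = 1
Det delta = entry_delta * cofactor = 1 * -5 = -5

Answer: -5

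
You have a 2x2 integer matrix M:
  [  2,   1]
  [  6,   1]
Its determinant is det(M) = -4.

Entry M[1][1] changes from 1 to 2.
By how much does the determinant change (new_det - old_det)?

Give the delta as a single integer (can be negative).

Cofactor C_11 = 2
Entry delta = 2 - 1 = 1
Det delta = entry_delta * cofactor = 1 * 2 = 2

Answer: 2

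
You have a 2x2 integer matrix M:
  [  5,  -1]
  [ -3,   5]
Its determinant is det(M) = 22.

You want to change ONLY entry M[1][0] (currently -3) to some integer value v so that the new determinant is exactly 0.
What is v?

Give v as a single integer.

Answer: -25

Derivation:
det is linear in entry M[1][0]: det = old_det + (v - -3) * C_10
Cofactor C_10 = 1
Want det = 0: 22 + (v - -3) * 1 = 0
  (v - -3) = -22 / 1 = -22
  v = -3 + (-22) = -25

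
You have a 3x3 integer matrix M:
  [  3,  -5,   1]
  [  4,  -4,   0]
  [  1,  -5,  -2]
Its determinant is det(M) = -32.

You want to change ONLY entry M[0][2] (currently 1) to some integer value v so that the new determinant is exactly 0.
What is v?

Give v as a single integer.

det is linear in entry M[0][2]: det = old_det + (v - 1) * C_02
Cofactor C_02 = -16
Want det = 0: -32 + (v - 1) * -16 = 0
  (v - 1) = 32 / -16 = -2
  v = 1 + (-2) = -1

Answer: -1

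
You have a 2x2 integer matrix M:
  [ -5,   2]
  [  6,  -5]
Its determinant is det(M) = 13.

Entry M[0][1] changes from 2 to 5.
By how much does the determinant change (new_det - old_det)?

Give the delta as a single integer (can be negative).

Answer: -18

Derivation:
Cofactor C_01 = -6
Entry delta = 5 - 2 = 3
Det delta = entry_delta * cofactor = 3 * -6 = -18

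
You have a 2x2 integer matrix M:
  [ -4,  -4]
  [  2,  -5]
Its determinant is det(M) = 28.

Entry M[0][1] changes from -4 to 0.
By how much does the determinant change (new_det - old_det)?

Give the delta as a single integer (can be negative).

Answer: -8

Derivation:
Cofactor C_01 = -2
Entry delta = 0 - -4 = 4
Det delta = entry_delta * cofactor = 4 * -2 = -8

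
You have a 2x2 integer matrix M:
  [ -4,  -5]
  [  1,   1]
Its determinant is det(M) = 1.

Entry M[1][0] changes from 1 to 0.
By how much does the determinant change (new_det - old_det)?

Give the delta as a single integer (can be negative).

Answer: -5

Derivation:
Cofactor C_10 = 5
Entry delta = 0 - 1 = -1
Det delta = entry_delta * cofactor = -1 * 5 = -5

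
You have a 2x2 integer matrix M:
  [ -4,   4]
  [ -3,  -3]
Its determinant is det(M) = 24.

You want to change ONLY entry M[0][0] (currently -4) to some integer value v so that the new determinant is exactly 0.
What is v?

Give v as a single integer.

det is linear in entry M[0][0]: det = old_det + (v - -4) * C_00
Cofactor C_00 = -3
Want det = 0: 24 + (v - -4) * -3 = 0
  (v - -4) = -24 / -3 = 8
  v = -4 + (8) = 4

Answer: 4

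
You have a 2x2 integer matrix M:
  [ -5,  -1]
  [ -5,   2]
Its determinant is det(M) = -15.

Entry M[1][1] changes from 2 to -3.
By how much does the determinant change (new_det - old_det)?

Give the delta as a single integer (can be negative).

Answer: 25

Derivation:
Cofactor C_11 = -5
Entry delta = -3 - 2 = -5
Det delta = entry_delta * cofactor = -5 * -5 = 25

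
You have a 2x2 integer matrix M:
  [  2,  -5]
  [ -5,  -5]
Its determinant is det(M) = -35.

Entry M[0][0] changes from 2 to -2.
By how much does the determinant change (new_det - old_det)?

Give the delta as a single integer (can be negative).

Cofactor C_00 = -5
Entry delta = -2 - 2 = -4
Det delta = entry_delta * cofactor = -4 * -5 = 20

Answer: 20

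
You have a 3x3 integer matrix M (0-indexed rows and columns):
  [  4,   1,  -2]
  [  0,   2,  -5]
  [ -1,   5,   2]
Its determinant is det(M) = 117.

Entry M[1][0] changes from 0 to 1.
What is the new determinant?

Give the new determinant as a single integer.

Answer: 105

Derivation:
det is linear in row 1: changing M[1][0] by delta changes det by delta * cofactor(1,0).
Cofactor C_10 = (-1)^(1+0) * minor(1,0) = -12
Entry delta = 1 - 0 = 1
Det delta = 1 * -12 = -12
New det = 117 + -12 = 105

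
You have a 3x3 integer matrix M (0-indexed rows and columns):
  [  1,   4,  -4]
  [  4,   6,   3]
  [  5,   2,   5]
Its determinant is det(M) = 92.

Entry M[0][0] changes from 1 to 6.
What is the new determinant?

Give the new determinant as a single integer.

Answer: 212

Derivation:
det is linear in row 0: changing M[0][0] by delta changes det by delta * cofactor(0,0).
Cofactor C_00 = (-1)^(0+0) * minor(0,0) = 24
Entry delta = 6 - 1 = 5
Det delta = 5 * 24 = 120
New det = 92 + 120 = 212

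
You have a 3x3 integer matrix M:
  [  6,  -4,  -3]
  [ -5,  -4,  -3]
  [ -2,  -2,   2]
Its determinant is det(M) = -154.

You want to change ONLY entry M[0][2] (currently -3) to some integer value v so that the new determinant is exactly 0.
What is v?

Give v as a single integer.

Answer: 74

Derivation:
det is linear in entry M[0][2]: det = old_det + (v - -3) * C_02
Cofactor C_02 = 2
Want det = 0: -154 + (v - -3) * 2 = 0
  (v - -3) = 154 / 2 = 77
  v = -3 + (77) = 74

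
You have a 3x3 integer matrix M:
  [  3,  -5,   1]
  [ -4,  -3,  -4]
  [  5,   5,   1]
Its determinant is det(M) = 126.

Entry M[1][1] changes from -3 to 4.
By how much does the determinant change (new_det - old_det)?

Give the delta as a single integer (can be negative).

Cofactor C_11 = -2
Entry delta = 4 - -3 = 7
Det delta = entry_delta * cofactor = 7 * -2 = -14

Answer: -14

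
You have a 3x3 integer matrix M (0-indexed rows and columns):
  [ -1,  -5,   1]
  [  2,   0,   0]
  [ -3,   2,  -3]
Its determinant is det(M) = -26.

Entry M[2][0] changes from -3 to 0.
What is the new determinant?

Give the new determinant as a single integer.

Answer: -26

Derivation:
det is linear in row 2: changing M[2][0] by delta changes det by delta * cofactor(2,0).
Cofactor C_20 = (-1)^(2+0) * minor(2,0) = 0
Entry delta = 0 - -3 = 3
Det delta = 3 * 0 = 0
New det = -26 + 0 = -26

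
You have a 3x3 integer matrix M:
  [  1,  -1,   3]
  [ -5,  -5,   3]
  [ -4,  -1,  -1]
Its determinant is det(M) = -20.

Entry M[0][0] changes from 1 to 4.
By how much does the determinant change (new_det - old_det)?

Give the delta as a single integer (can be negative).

Cofactor C_00 = 8
Entry delta = 4 - 1 = 3
Det delta = entry_delta * cofactor = 3 * 8 = 24

Answer: 24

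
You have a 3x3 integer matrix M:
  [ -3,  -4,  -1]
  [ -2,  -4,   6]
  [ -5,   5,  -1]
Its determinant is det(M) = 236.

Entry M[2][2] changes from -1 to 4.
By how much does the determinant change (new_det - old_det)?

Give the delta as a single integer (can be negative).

Answer: 20

Derivation:
Cofactor C_22 = 4
Entry delta = 4 - -1 = 5
Det delta = entry_delta * cofactor = 5 * 4 = 20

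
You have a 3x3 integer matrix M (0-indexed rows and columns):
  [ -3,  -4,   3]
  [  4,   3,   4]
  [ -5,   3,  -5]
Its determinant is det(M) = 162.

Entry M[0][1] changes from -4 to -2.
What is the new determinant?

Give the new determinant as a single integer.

det is linear in row 0: changing M[0][1] by delta changes det by delta * cofactor(0,1).
Cofactor C_01 = (-1)^(0+1) * minor(0,1) = 0
Entry delta = -2 - -4 = 2
Det delta = 2 * 0 = 0
New det = 162 + 0 = 162

Answer: 162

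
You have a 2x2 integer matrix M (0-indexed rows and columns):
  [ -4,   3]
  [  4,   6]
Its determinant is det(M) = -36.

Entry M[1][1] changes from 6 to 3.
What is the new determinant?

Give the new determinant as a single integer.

det is linear in row 1: changing M[1][1] by delta changes det by delta * cofactor(1,1).
Cofactor C_11 = (-1)^(1+1) * minor(1,1) = -4
Entry delta = 3 - 6 = -3
Det delta = -3 * -4 = 12
New det = -36 + 12 = -24

Answer: -24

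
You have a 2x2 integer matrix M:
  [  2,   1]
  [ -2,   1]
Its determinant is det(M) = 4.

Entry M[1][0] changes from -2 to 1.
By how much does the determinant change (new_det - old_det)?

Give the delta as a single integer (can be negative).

Cofactor C_10 = -1
Entry delta = 1 - -2 = 3
Det delta = entry_delta * cofactor = 3 * -1 = -3

Answer: -3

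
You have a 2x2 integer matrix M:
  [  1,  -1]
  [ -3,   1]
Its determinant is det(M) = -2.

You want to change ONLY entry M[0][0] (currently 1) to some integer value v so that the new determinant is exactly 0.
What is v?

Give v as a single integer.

det is linear in entry M[0][0]: det = old_det + (v - 1) * C_00
Cofactor C_00 = 1
Want det = 0: -2 + (v - 1) * 1 = 0
  (v - 1) = 2 / 1 = 2
  v = 1 + (2) = 3

Answer: 3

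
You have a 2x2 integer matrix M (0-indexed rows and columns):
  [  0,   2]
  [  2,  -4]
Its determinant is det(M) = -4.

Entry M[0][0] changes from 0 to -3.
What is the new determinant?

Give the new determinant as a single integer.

det is linear in row 0: changing M[0][0] by delta changes det by delta * cofactor(0,0).
Cofactor C_00 = (-1)^(0+0) * minor(0,0) = -4
Entry delta = -3 - 0 = -3
Det delta = -3 * -4 = 12
New det = -4 + 12 = 8

Answer: 8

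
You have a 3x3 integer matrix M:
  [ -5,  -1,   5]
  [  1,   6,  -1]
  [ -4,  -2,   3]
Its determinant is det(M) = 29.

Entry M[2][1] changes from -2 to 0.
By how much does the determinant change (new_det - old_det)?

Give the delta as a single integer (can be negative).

Answer: 0

Derivation:
Cofactor C_21 = 0
Entry delta = 0 - -2 = 2
Det delta = entry_delta * cofactor = 2 * 0 = 0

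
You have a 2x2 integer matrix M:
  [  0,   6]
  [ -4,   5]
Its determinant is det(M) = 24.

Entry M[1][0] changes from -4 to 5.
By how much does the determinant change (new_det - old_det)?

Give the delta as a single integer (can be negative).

Answer: -54

Derivation:
Cofactor C_10 = -6
Entry delta = 5 - -4 = 9
Det delta = entry_delta * cofactor = 9 * -6 = -54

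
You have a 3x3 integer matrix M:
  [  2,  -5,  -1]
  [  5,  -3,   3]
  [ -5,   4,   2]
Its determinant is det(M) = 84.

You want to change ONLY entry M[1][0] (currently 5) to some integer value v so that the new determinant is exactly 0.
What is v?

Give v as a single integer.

det is linear in entry M[1][0]: det = old_det + (v - 5) * C_10
Cofactor C_10 = 6
Want det = 0: 84 + (v - 5) * 6 = 0
  (v - 5) = -84 / 6 = -14
  v = 5 + (-14) = -9

Answer: -9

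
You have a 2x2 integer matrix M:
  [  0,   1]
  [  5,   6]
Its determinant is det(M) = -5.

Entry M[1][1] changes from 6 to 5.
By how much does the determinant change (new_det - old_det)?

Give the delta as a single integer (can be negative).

Cofactor C_11 = 0
Entry delta = 5 - 6 = -1
Det delta = entry_delta * cofactor = -1 * 0 = 0

Answer: 0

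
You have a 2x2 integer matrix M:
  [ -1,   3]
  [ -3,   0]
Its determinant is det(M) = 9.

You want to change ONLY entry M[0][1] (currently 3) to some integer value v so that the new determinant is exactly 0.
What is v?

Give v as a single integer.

Answer: 0

Derivation:
det is linear in entry M[0][1]: det = old_det + (v - 3) * C_01
Cofactor C_01 = 3
Want det = 0: 9 + (v - 3) * 3 = 0
  (v - 3) = -9 / 3 = -3
  v = 3 + (-3) = 0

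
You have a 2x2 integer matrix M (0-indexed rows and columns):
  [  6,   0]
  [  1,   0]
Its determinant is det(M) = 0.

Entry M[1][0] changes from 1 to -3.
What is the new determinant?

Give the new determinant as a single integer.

det is linear in row 1: changing M[1][0] by delta changes det by delta * cofactor(1,0).
Cofactor C_10 = (-1)^(1+0) * minor(1,0) = 0
Entry delta = -3 - 1 = -4
Det delta = -4 * 0 = 0
New det = 0 + 0 = 0

Answer: 0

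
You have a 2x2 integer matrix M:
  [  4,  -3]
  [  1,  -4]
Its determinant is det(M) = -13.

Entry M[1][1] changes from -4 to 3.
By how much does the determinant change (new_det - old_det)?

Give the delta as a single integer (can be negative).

Answer: 28

Derivation:
Cofactor C_11 = 4
Entry delta = 3 - -4 = 7
Det delta = entry_delta * cofactor = 7 * 4 = 28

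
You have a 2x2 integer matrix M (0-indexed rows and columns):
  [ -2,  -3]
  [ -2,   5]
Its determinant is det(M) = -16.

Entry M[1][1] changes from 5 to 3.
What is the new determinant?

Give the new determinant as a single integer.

Answer: -12

Derivation:
det is linear in row 1: changing M[1][1] by delta changes det by delta * cofactor(1,1).
Cofactor C_11 = (-1)^(1+1) * minor(1,1) = -2
Entry delta = 3 - 5 = -2
Det delta = -2 * -2 = 4
New det = -16 + 4 = -12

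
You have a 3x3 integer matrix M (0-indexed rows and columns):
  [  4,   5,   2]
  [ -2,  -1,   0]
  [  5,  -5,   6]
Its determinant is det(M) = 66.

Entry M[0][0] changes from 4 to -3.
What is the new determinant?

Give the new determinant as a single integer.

Answer: 108

Derivation:
det is linear in row 0: changing M[0][0] by delta changes det by delta * cofactor(0,0).
Cofactor C_00 = (-1)^(0+0) * minor(0,0) = -6
Entry delta = -3 - 4 = -7
Det delta = -7 * -6 = 42
New det = 66 + 42 = 108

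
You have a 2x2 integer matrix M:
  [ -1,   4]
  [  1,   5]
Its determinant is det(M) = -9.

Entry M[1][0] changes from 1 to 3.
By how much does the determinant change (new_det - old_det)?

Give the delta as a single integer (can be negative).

Cofactor C_10 = -4
Entry delta = 3 - 1 = 2
Det delta = entry_delta * cofactor = 2 * -4 = -8

Answer: -8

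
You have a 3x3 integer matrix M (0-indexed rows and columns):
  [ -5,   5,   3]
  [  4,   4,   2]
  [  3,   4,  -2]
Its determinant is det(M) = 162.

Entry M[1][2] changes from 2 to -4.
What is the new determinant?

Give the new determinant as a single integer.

Answer: -48

Derivation:
det is linear in row 1: changing M[1][2] by delta changes det by delta * cofactor(1,2).
Cofactor C_12 = (-1)^(1+2) * minor(1,2) = 35
Entry delta = -4 - 2 = -6
Det delta = -6 * 35 = -210
New det = 162 + -210 = -48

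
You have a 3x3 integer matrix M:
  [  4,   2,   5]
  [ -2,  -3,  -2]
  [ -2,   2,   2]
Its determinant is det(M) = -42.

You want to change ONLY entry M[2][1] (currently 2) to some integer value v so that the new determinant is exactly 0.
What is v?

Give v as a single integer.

Answer: -19

Derivation:
det is linear in entry M[2][1]: det = old_det + (v - 2) * C_21
Cofactor C_21 = -2
Want det = 0: -42 + (v - 2) * -2 = 0
  (v - 2) = 42 / -2 = -21
  v = 2 + (-21) = -19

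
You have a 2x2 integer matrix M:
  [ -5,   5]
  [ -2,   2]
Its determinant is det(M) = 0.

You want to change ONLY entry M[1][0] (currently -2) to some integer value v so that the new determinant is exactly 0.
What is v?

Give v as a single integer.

Answer: -2

Derivation:
det is linear in entry M[1][0]: det = old_det + (v - -2) * C_10
Cofactor C_10 = -5
Want det = 0: 0 + (v - -2) * -5 = 0
  (v - -2) = 0 / -5 = 0
  v = -2 + (0) = -2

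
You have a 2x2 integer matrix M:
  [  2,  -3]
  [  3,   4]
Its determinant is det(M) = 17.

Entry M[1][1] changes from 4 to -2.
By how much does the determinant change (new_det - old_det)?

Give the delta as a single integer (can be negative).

Answer: -12

Derivation:
Cofactor C_11 = 2
Entry delta = -2 - 4 = -6
Det delta = entry_delta * cofactor = -6 * 2 = -12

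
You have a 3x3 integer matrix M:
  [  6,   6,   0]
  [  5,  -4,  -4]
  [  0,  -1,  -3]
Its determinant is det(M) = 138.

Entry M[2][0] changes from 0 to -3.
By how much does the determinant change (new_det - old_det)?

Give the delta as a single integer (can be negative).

Cofactor C_20 = -24
Entry delta = -3 - 0 = -3
Det delta = entry_delta * cofactor = -3 * -24 = 72

Answer: 72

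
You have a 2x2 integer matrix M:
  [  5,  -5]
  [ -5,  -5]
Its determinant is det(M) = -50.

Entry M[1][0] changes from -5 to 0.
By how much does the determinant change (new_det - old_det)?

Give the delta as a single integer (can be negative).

Cofactor C_10 = 5
Entry delta = 0 - -5 = 5
Det delta = entry_delta * cofactor = 5 * 5 = 25

Answer: 25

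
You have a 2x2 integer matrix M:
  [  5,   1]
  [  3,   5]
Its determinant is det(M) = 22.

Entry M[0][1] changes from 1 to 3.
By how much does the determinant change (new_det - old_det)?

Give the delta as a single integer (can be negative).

Answer: -6

Derivation:
Cofactor C_01 = -3
Entry delta = 3 - 1 = 2
Det delta = entry_delta * cofactor = 2 * -3 = -6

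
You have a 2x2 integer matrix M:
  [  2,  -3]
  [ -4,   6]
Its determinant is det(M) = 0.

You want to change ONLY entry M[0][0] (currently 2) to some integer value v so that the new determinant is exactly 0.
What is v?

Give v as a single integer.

Answer: 2

Derivation:
det is linear in entry M[0][0]: det = old_det + (v - 2) * C_00
Cofactor C_00 = 6
Want det = 0: 0 + (v - 2) * 6 = 0
  (v - 2) = 0 / 6 = 0
  v = 2 + (0) = 2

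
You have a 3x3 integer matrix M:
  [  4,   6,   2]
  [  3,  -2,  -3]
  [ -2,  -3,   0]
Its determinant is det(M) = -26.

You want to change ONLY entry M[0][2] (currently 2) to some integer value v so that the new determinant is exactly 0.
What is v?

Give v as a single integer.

det is linear in entry M[0][2]: det = old_det + (v - 2) * C_02
Cofactor C_02 = -13
Want det = 0: -26 + (v - 2) * -13 = 0
  (v - 2) = 26 / -13 = -2
  v = 2 + (-2) = 0

Answer: 0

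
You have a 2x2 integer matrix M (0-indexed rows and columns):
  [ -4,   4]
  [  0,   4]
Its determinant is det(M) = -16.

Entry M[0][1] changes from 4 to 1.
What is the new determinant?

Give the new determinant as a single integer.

Answer: -16

Derivation:
det is linear in row 0: changing M[0][1] by delta changes det by delta * cofactor(0,1).
Cofactor C_01 = (-1)^(0+1) * minor(0,1) = 0
Entry delta = 1 - 4 = -3
Det delta = -3 * 0 = 0
New det = -16 + 0 = -16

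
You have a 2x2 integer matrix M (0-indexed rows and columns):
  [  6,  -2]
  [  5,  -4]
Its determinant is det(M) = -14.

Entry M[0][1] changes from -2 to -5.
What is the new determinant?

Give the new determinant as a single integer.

Answer: 1

Derivation:
det is linear in row 0: changing M[0][1] by delta changes det by delta * cofactor(0,1).
Cofactor C_01 = (-1)^(0+1) * minor(0,1) = -5
Entry delta = -5 - -2 = -3
Det delta = -3 * -5 = 15
New det = -14 + 15 = 1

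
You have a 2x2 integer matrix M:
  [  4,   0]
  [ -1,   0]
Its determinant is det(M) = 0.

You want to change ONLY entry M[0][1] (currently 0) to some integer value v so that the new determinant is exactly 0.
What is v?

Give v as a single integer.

Answer: 0

Derivation:
det is linear in entry M[0][1]: det = old_det + (v - 0) * C_01
Cofactor C_01 = 1
Want det = 0: 0 + (v - 0) * 1 = 0
  (v - 0) = 0 / 1 = 0
  v = 0 + (0) = 0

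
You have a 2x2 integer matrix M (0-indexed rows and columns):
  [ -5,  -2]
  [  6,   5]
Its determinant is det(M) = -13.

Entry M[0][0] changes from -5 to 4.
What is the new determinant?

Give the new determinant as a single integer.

det is linear in row 0: changing M[0][0] by delta changes det by delta * cofactor(0,0).
Cofactor C_00 = (-1)^(0+0) * minor(0,0) = 5
Entry delta = 4 - -5 = 9
Det delta = 9 * 5 = 45
New det = -13 + 45 = 32

Answer: 32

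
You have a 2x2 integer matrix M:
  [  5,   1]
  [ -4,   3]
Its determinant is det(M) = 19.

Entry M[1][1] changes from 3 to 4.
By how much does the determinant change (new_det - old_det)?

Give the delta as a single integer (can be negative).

Answer: 5

Derivation:
Cofactor C_11 = 5
Entry delta = 4 - 3 = 1
Det delta = entry_delta * cofactor = 1 * 5 = 5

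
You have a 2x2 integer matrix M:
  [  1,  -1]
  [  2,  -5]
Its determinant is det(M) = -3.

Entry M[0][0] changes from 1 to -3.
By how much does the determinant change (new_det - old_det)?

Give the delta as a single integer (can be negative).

Answer: 20

Derivation:
Cofactor C_00 = -5
Entry delta = -3 - 1 = -4
Det delta = entry_delta * cofactor = -4 * -5 = 20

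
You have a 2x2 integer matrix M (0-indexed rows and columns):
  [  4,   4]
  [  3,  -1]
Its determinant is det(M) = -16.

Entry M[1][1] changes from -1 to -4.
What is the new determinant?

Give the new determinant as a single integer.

det is linear in row 1: changing M[1][1] by delta changes det by delta * cofactor(1,1).
Cofactor C_11 = (-1)^(1+1) * minor(1,1) = 4
Entry delta = -4 - -1 = -3
Det delta = -3 * 4 = -12
New det = -16 + -12 = -28

Answer: -28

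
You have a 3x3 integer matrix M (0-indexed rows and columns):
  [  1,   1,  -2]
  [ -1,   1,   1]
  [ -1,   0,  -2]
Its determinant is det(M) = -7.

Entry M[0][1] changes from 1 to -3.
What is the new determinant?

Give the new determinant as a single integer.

det is linear in row 0: changing M[0][1] by delta changes det by delta * cofactor(0,1).
Cofactor C_01 = (-1)^(0+1) * minor(0,1) = -3
Entry delta = -3 - 1 = -4
Det delta = -4 * -3 = 12
New det = -7 + 12 = 5

Answer: 5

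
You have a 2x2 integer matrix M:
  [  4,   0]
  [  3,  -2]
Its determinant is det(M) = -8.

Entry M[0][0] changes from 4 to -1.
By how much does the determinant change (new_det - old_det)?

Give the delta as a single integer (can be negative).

Cofactor C_00 = -2
Entry delta = -1 - 4 = -5
Det delta = entry_delta * cofactor = -5 * -2 = 10

Answer: 10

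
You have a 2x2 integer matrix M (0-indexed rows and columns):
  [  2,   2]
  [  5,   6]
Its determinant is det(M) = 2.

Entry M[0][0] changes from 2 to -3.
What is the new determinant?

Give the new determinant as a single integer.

Answer: -28

Derivation:
det is linear in row 0: changing M[0][0] by delta changes det by delta * cofactor(0,0).
Cofactor C_00 = (-1)^(0+0) * minor(0,0) = 6
Entry delta = -3 - 2 = -5
Det delta = -5 * 6 = -30
New det = 2 + -30 = -28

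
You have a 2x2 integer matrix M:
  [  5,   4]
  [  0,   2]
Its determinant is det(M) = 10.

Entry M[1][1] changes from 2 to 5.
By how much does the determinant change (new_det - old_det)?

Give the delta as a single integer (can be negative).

Cofactor C_11 = 5
Entry delta = 5 - 2 = 3
Det delta = entry_delta * cofactor = 3 * 5 = 15

Answer: 15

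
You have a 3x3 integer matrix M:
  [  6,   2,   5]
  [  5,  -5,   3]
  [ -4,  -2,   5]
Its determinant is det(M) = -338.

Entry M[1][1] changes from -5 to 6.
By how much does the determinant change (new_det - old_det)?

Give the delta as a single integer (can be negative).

Answer: 550

Derivation:
Cofactor C_11 = 50
Entry delta = 6 - -5 = 11
Det delta = entry_delta * cofactor = 11 * 50 = 550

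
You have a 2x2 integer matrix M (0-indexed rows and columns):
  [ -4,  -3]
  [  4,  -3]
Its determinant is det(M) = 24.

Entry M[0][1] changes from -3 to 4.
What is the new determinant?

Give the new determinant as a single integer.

Answer: -4

Derivation:
det is linear in row 0: changing M[0][1] by delta changes det by delta * cofactor(0,1).
Cofactor C_01 = (-1)^(0+1) * minor(0,1) = -4
Entry delta = 4 - -3 = 7
Det delta = 7 * -4 = -28
New det = 24 + -28 = -4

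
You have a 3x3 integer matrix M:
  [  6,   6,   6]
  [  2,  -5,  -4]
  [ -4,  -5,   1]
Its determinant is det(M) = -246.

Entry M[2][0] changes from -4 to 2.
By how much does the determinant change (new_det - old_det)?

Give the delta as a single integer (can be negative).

Answer: 36

Derivation:
Cofactor C_20 = 6
Entry delta = 2 - -4 = 6
Det delta = entry_delta * cofactor = 6 * 6 = 36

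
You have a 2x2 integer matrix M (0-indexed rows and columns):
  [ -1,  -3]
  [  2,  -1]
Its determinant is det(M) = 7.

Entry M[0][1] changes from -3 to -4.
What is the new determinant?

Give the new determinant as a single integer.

det is linear in row 0: changing M[0][1] by delta changes det by delta * cofactor(0,1).
Cofactor C_01 = (-1)^(0+1) * minor(0,1) = -2
Entry delta = -4 - -3 = -1
Det delta = -1 * -2 = 2
New det = 7 + 2 = 9

Answer: 9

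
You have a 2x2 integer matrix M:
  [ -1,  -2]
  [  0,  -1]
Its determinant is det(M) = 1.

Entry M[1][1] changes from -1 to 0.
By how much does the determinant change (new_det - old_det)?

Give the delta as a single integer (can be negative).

Cofactor C_11 = -1
Entry delta = 0 - -1 = 1
Det delta = entry_delta * cofactor = 1 * -1 = -1

Answer: -1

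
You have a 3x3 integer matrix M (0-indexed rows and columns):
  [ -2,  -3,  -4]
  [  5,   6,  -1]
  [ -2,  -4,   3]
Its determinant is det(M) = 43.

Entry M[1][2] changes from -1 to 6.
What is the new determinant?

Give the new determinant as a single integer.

det is linear in row 1: changing M[1][2] by delta changes det by delta * cofactor(1,2).
Cofactor C_12 = (-1)^(1+2) * minor(1,2) = -2
Entry delta = 6 - -1 = 7
Det delta = 7 * -2 = -14
New det = 43 + -14 = 29

Answer: 29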